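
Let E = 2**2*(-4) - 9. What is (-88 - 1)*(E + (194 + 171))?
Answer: -30260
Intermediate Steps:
E = -25 (E = 4*(-4) - 9 = -16 - 9 = -25)
(-88 - 1)*(E + (194 + 171)) = (-88 - 1)*(-25 + (194 + 171)) = -89*(-25 + 365) = -89*340 = -30260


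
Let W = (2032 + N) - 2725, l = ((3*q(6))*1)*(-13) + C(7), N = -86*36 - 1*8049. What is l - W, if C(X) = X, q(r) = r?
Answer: 11611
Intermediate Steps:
N = -11145 (N = -3096 - 8049 = -11145)
l = -227 (l = ((3*6)*1)*(-13) + 7 = (18*1)*(-13) + 7 = 18*(-13) + 7 = -234 + 7 = -227)
W = -11838 (W = (2032 - 11145) - 2725 = -9113 - 2725 = -11838)
l - W = -227 - 1*(-11838) = -227 + 11838 = 11611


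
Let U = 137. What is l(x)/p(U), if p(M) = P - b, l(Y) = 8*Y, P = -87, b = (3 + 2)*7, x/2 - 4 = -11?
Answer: 56/61 ≈ 0.91803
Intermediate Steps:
x = -14 (x = 8 + 2*(-11) = 8 - 22 = -14)
b = 35 (b = 5*7 = 35)
p(M) = -122 (p(M) = -87 - 1*35 = -87 - 35 = -122)
l(x)/p(U) = (8*(-14))/(-122) = -112*(-1/122) = 56/61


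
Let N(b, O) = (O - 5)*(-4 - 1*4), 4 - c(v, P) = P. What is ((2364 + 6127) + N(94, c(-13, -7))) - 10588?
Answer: -2145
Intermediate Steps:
c(v, P) = 4 - P
N(b, O) = 40 - 8*O (N(b, O) = (-5 + O)*(-4 - 4) = (-5 + O)*(-8) = 40 - 8*O)
((2364 + 6127) + N(94, c(-13, -7))) - 10588 = ((2364 + 6127) + (40 - 8*(4 - 1*(-7)))) - 10588 = (8491 + (40 - 8*(4 + 7))) - 10588 = (8491 + (40 - 8*11)) - 10588 = (8491 + (40 - 88)) - 10588 = (8491 - 48) - 10588 = 8443 - 10588 = -2145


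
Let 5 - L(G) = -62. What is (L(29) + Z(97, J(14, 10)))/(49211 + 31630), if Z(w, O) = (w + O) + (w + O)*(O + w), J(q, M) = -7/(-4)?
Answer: 158677/1293456 ≈ 0.12268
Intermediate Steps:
J(q, M) = 7/4 (J(q, M) = -7*(-1/4) = 7/4)
L(G) = 67 (L(G) = 5 - 1*(-62) = 5 + 62 = 67)
Z(w, O) = O + w + (O + w)**2 (Z(w, O) = (O + w) + (O + w)*(O + w) = (O + w) + (O + w)**2 = O + w + (O + w)**2)
(L(29) + Z(97, J(14, 10)))/(49211 + 31630) = (67 + (7/4 + 97 + (7/4 + 97)**2))/(49211 + 31630) = (67 + (7/4 + 97 + (395/4)**2))/80841 = (67 + (7/4 + 97 + 156025/16))*(1/80841) = (67 + 157605/16)*(1/80841) = (158677/16)*(1/80841) = 158677/1293456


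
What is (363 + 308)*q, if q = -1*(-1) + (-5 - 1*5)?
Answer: -6039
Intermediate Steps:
q = -9 (q = 1 + (-5 - 5) = 1 - 10 = -9)
(363 + 308)*q = (363 + 308)*(-9) = 671*(-9) = -6039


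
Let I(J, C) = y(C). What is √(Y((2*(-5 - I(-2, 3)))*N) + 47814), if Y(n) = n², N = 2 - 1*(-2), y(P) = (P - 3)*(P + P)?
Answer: √49414 ≈ 222.29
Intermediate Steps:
y(P) = 2*P*(-3 + P) (y(P) = (-3 + P)*(2*P) = 2*P*(-3 + P))
I(J, C) = 2*C*(-3 + C)
N = 4 (N = 2 + 2 = 4)
√(Y((2*(-5 - I(-2, 3)))*N) + 47814) = √(((2*(-5 - 2*3*(-3 + 3)))*4)² + 47814) = √(((2*(-5 - 2*3*0))*4)² + 47814) = √(((2*(-5 - 1*0))*4)² + 47814) = √(((2*(-5 + 0))*4)² + 47814) = √(((2*(-5))*4)² + 47814) = √((-10*4)² + 47814) = √((-40)² + 47814) = √(1600 + 47814) = √49414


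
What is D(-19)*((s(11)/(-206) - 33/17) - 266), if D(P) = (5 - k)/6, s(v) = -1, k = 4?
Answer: -312771/7004 ≈ -44.656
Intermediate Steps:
D(P) = 1/6 (D(P) = (5 - 1*4)/6 = (5 - 4)*(1/6) = 1*(1/6) = 1/6)
D(-19)*((s(11)/(-206) - 33/17) - 266) = ((-1/(-206) - 33/17) - 266)/6 = ((-1*(-1/206) - 33*1/17) - 266)/6 = ((1/206 - 33/17) - 266)/6 = (-6781/3502 - 266)/6 = (1/6)*(-938313/3502) = -312771/7004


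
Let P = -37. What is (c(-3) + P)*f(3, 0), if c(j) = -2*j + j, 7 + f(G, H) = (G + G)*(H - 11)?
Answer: 2482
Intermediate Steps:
f(G, H) = -7 + 2*G*(-11 + H) (f(G, H) = -7 + (G + G)*(H - 11) = -7 + (2*G)*(-11 + H) = -7 + 2*G*(-11 + H))
c(j) = -j
(c(-3) + P)*f(3, 0) = (-1*(-3) - 37)*(-7 - 22*3 + 2*3*0) = (3 - 37)*(-7 - 66 + 0) = -34*(-73) = 2482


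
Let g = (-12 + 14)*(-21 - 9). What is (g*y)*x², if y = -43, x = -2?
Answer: 10320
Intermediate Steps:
g = -60 (g = 2*(-30) = -60)
(g*y)*x² = -60*(-43)*(-2)² = 2580*4 = 10320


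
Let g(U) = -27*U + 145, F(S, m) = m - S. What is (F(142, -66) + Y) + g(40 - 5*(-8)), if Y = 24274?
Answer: 22051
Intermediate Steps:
g(U) = 145 - 27*U
(F(142, -66) + Y) + g(40 - 5*(-8)) = ((-66 - 1*142) + 24274) + (145 - 27*(40 - 5*(-8))) = ((-66 - 142) + 24274) + (145 - 27*(40 + 40)) = (-208 + 24274) + (145 - 27*80) = 24066 + (145 - 2160) = 24066 - 2015 = 22051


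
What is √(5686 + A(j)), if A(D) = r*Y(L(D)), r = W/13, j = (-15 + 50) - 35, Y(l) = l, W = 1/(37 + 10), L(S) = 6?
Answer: 22*√4385758/611 ≈ 75.406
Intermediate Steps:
W = 1/47 ≈ 0.021277
j = 0 (j = 35 - 35 = 0)
r = 1/611 (r = (1/47)/13 = (1/47)*(1/13) = 1/611 ≈ 0.0016367)
A(D) = 6/611 (A(D) = (1/611)*6 = 6/611)
√(5686 + A(j)) = √(5686 + 6/611) = √(3474152/611) = 22*√4385758/611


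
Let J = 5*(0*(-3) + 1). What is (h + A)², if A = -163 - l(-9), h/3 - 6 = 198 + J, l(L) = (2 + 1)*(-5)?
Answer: 229441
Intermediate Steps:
l(L) = -15 (l(L) = 3*(-5) = -15)
J = 5 (J = 5*(0 + 1) = 5*1 = 5)
h = 627 (h = 18 + 3*(198 + 5) = 18 + 3*203 = 18 + 609 = 627)
A = -148 (A = -163 - 1*(-15) = -163 + 15 = -148)
(h + A)² = (627 - 148)² = 479² = 229441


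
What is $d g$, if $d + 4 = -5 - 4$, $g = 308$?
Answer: $-4004$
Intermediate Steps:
$d = -13$ ($d = -4 - 9 = -13$)
$d g = \left(-13\right) 308 = -4004$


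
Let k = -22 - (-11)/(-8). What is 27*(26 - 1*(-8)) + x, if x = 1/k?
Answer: 171658/187 ≈ 917.96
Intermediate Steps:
k = -187/8 (k = -22 - (-11)*(-1)/8 = -22 - 1*11/8 = -22 - 11/8 = -187/8 ≈ -23.375)
x = -8/187 (x = 1/(-187/8) = -8/187 ≈ -0.042781)
27*(26 - 1*(-8)) + x = 27*(26 - 1*(-8)) - 8/187 = 27*(26 + 8) - 8/187 = 27*34 - 8/187 = 918 - 8/187 = 171658/187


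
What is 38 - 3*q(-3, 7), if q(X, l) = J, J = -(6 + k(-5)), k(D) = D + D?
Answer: 26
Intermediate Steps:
k(D) = 2*D
J = 4 (J = -(6 + 2*(-5)) = -(6 - 10) = -1*(-4) = 4)
q(X, l) = 4
38 - 3*q(-3, 7) = 38 - 3*4 = 38 - 12 = 26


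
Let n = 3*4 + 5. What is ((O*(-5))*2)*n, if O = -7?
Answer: 1190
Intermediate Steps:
n = 17 (n = 12 + 5 = 17)
((O*(-5))*2)*n = (-7*(-5)*2)*17 = (35*2)*17 = 70*17 = 1190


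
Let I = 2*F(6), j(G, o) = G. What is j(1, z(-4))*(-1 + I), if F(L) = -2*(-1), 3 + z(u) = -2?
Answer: 3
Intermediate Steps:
z(u) = -5 (z(u) = -3 - 2 = -5)
F(L) = 2
I = 4 (I = 2*2 = 4)
j(1, z(-4))*(-1 + I) = 1*(-1 + 4) = 1*3 = 3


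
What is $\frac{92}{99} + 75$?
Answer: $\frac{7517}{99} \approx 75.929$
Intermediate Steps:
$\frac{92}{99} + 75 = \frac{7517}{99}$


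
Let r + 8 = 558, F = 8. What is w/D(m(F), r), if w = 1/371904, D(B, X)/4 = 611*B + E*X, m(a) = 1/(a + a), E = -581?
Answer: -1/475310884464 ≈ -2.1039e-12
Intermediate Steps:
r = 550 (r = -8 + 558 = 550)
m(a) = 1/(2*a)
D(B, X) = -2324*X + 2444*B (D(B, X) = 4*(611*B - 581*X) = 4*(-581*X + 611*B) = -2324*X + 2444*B)
w = 1/371904 ≈ 2.6889e-6
w/D(m(F), r) = 1/(371904*(-2324*550 + 2444*((1/2)/8))) = 1/(371904*(-1278200 + 2444*((1/2)*(1/8)))) = 1/(371904*(-1278200 + 2444*(1/16))) = 1/(371904*(-1278200 + 611/4)) = 1/(371904*(-5112189/4)) = (1/371904)*(-4/5112189) = -1/475310884464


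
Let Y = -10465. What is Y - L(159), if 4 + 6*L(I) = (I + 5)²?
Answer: -14947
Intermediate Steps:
L(I) = -⅔ + (5 + I)²/6 (L(I) = -⅔ + (I + 5)²/6 = -⅔ + (5 + I)²/6)
Y - L(159) = -10465 - (-⅔ + (5 + 159)²/6) = -10465 - (-⅔ + (⅙)*164²) = -10465 - (-⅔ + (⅙)*26896) = -10465 - (-⅔ + 13448/3) = -10465 - 1*4482 = -10465 - 4482 = -14947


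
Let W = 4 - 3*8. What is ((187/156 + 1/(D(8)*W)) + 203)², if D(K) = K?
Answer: 1623486253921/38937600 ≈ 41695.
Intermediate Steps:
W = -20 (W = 4 - 24 = -20)
((187/156 + 1/(D(8)*W)) + 203)² = ((187/156 + 1/(8*(-20))) + 203)² = ((187*(1/156) + (⅛)*(-1/20)) + 203)² = ((187/156 - 1/160) + 203)² = (7441/6240 + 203)² = (1274161/6240)² = 1623486253921/38937600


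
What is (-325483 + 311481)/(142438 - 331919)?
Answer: 14002/189481 ≈ 0.073897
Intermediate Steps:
(-325483 + 311481)/(142438 - 331919) = -14002/(-189481) = -14002*(-1/189481) = 14002/189481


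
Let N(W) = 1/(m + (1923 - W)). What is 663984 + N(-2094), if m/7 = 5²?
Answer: 2783420929/4192 ≈ 6.6398e+5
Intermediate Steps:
m = 175 (m = 7*5² = 7*25 = 175)
N(W) = 1/(2098 - W) (N(W) = 1/(175 + (1923 - W)) = 1/(2098 - W))
663984 + N(-2094) = 663984 + 1/(2098 - 1*(-2094)) = 663984 + 1/(2098 + 2094) = 663984 + 1/4192 = 2783420929/4192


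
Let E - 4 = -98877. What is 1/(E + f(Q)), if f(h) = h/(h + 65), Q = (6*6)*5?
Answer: -49/4844741 ≈ -1.0114e-5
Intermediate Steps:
E = -98873 (E = 4 - 98877 = -98873)
Q = 180 (Q = 36*5 = 180)
f(h) = h/(65 + h)
1/(E + f(Q)) = 1/(-98873 + 180/(65 + 180)) = 1/(-98873 + 180/245) = 1/(-98873 + 180*(1/245)) = 1/(-98873 + 36/49) = 1/(-4844741/49) = -49/4844741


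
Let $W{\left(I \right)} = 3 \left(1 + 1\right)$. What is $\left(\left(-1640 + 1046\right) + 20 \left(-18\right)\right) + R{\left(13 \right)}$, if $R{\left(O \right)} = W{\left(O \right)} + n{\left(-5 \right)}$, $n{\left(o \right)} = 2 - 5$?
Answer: $-951$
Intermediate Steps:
$W{\left(I \right)} = 6$ ($W{\left(I \right)} = 3 \cdot 2 = 6$)
$n{\left(o \right)} = -3$ ($n{\left(o \right)} = 2 - 5 = -3$)
$R{\left(O \right)} = 3$ ($R{\left(O \right)} = 6 - 3 = 3$)
$\left(\left(-1640 + 1046\right) + 20 \left(-18\right)\right) + R{\left(13 \right)} = \left(\left(-1640 + 1046\right) + 20 \left(-18\right)\right) + 3 = \left(-594 - 360\right) + 3 = -954 + 3 = -951$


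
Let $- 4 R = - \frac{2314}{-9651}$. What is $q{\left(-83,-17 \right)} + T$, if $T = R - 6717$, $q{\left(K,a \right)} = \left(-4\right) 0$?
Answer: $- \frac{129652691}{19302} \approx -6717.1$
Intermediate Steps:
$R = - \frac{1157}{19302}$ ($R = - \frac{\left(-2314\right) \frac{1}{-9651}}{4} = - \frac{\left(-2314\right) \left(- \frac{1}{9651}\right)}{4} = \left(- \frac{1}{4}\right) \frac{2314}{9651} = - \frac{1157}{19302} \approx -0.059942$)
$q{\left(K,a \right)} = 0$
$T = - \frac{129652691}{19302}$ ($T = - \frac{1157}{19302} - 6717 = - \frac{129652691}{19302} \approx -6717.1$)
$q{\left(-83,-17 \right)} + T = 0 - \frac{129652691}{19302} = - \frac{129652691}{19302}$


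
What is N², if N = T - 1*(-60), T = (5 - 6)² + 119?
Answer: 32400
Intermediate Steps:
T = 120 (T = (-1)² + 119 = 1 + 119 = 120)
N = 180 (N = 120 - 1*(-60) = 120 + 60 = 180)
N² = 180² = 32400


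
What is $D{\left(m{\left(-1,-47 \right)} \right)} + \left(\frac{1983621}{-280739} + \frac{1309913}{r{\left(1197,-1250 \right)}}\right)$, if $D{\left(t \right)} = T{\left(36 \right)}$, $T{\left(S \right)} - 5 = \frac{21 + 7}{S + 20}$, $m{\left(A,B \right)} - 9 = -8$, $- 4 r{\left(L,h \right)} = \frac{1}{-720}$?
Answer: $\frac{2118203513593207}{561478} \approx 3.7726 \cdot 10^{9}$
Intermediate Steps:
$r{\left(L,h \right)} = \frac{1}{2880}$ ($r{\left(L,h \right)} = - \frac{1}{4 \left(-720\right)} = \left(- \frac{1}{4}\right) \left(- \frac{1}{720}\right) = \frac{1}{2880}$)
$m{\left(A,B \right)} = 1$ ($m{\left(A,B \right)} = 9 - 8 = 1$)
$T{\left(S \right)} = 5 + \frac{28}{20 + S}$ ($T{\left(S \right)} = 5 + \frac{21 + 7}{S + 20} = 5 + \frac{28}{20 + S}$)
$D{\left(t \right)} = \frac{11}{2}$ ($D{\left(t \right)} = \frac{128 + 5 \cdot 36}{20 + 36} = \frac{128 + 180}{56} = \frac{1}{56} \cdot 308 = \frac{11}{2}$)
$D{\left(m{\left(-1,-47 \right)} \right)} + \left(\frac{1983621}{-280739} + \frac{1309913}{r{\left(1197,-1250 \right)}}\right) = \frac{11}{2} + \left(\frac{1983621}{-280739} + 1309913 \frac{1}{\frac{1}{2880}}\right) = \frac{11}{2} + \left(1983621 \left(- \frac{1}{280739}\right) + 1309913 \cdot 2880\right) = \frac{11}{2} + \left(- \frac{1983621}{280739} + 3772549440\right) = \frac{11}{2} + \frac{1059101755252539}{280739} = \frac{2118203513593207}{561478}$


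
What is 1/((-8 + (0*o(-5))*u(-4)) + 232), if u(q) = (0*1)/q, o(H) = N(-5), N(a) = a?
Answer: 1/224 ≈ 0.0044643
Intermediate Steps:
o(H) = -5
u(q) = 0 (u(q) = 0/q = 0)
1/((-8 + (0*o(-5))*u(-4)) + 232) = 1/((-8 + (0*(-5))*0) + 232) = 1/((-8 + 0*0) + 232) = 1/((-8 + 0) + 232) = 1/(-8 + 232) = 1/224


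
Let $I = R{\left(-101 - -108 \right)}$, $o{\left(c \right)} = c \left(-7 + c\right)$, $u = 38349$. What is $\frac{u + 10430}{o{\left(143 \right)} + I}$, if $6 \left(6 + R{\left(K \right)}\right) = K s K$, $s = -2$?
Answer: $\frac{146337}{58277} \approx 2.5111$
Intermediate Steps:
$R{\left(K \right)} = -6 - \frac{K^{2}}{3}$ ($R{\left(K \right)} = -6 + \frac{K \left(-2\right) K}{6} = -6 + \frac{- 2 K K}{6} = -6 + \frac{\left(-2\right) K^{2}}{6} = -6 - \frac{K^{2}}{3}$)
$I = - \frac{67}{3}$ ($I = -6 - \frac{\left(-101 - -108\right)^{2}}{3} = -6 - \frac{\left(-101 + 108\right)^{2}}{3} = -6 - \frac{7^{2}}{3} = -6 - \frac{49}{3} = - \frac{67}{3} \approx -22.333$)
$\frac{u + 10430}{o{\left(143 \right)} + I} = \frac{38349 + 10430}{143 \left(-7 + 143\right) - \frac{67}{3}} = \frac{48779}{143 \cdot 136 - \frac{67}{3}} = \frac{48779}{19448 - \frac{67}{3}} = \frac{48779}{\frac{58277}{3}} = 48779 \cdot \frac{3}{58277} = \frac{146337}{58277}$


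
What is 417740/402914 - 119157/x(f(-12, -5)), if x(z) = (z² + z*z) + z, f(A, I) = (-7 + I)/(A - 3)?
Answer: -600114432485/10475764 ≈ -57286.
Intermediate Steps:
f(A, I) = (-7 + I)/(-3 + A)
x(z) = z + 2*z² (x(z) = (z² + z²) + z = 2*z² + z = z + 2*z²)
417740/402914 - 119157/x(f(-12, -5)) = 417740/402914 - 119157*(-3 - 12)/((1 + 2*((-7 - 5)/(-3 - 12)))*(-7 - 5)) = 417740*(1/402914) - 119157*5/(4*(1 + 2*(-12/(-15)))) = 208870/201457 - 119157*5/(4*(1 + 2*(-1/15*(-12)))) = 208870/201457 - 119157*5/(4*(1 + 2*(⅘))) = 208870/201457 - 119157*5/(4*(1 + 8/5)) = 208870/201457 - 119157/((⅘)*(13/5)) = 208870/201457 - 119157/52/25 = 208870/201457 - 119157*25/52 = 208870/201457 - 2978925/52 = -600114432485/10475764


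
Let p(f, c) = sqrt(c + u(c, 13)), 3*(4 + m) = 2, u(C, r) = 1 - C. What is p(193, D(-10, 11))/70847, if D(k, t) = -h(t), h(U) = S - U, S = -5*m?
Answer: 1/70847 ≈ 1.4115e-5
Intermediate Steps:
m = -10/3 (m = -4 + (1/3)*2 = -4 + 2/3 = -10/3 ≈ -3.3333)
S = 50/3 (S = -5*(-10/3) = 50/3 ≈ 16.667)
h(U) = 50/3 - U
D(k, t) = -50/3 + t (D(k, t) = -(50/3 - t) = -50/3 + t)
p(f, c) = 1 (p(f, c) = sqrt(c + (1 - c)) = sqrt(1) = 1)
p(193, D(-10, 11))/70847 = 1/70847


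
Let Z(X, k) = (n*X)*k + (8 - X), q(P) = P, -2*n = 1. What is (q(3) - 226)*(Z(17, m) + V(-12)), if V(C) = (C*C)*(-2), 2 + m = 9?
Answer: 158999/2 ≈ 79500.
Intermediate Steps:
m = 7 (m = -2 + 9 = 7)
n = -½ (n = -½*1 = -½ ≈ -0.50000)
Z(X, k) = 8 - X - X*k/2 (Z(X, k) = (-X/2)*k + (8 - X) = -X*k/2 + (8 - X) = 8 - X - X*k/2)
V(C) = -2*C² (V(C) = C²*(-2) = -2*C²)
(q(3) - 226)*(Z(17, m) + V(-12)) = (3 - 226)*((8 - 1*17 - ½*17*7) - 2*(-12)²) = -223*((8 - 17 - 119/2) - 2*144) = -223*(-137/2 - 288) = -223*(-713/2) = 158999/2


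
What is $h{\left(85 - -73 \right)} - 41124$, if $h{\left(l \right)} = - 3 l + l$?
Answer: $-41440$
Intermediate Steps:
$h{\left(l \right)} = - 2 l$
$h{\left(85 - -73 \right)} - 41124 = - 2 \left(85 - -73\right) - 41124 = - 2 \left(85 + 73\right) - 41124 = \left(-2\right) 158 - 41124 = -316 - 41124 = -41440$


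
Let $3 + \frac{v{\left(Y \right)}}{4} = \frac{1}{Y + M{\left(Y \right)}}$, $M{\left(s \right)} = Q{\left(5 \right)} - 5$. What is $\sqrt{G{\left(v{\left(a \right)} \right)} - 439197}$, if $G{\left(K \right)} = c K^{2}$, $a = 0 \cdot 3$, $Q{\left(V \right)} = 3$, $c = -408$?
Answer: $3 i \sqrt{57685} \approx 720.53 i$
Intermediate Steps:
$M{\left(s \right)} = -2$ ($M{\left(s \right)} = 3 - 5 = -2$)
$a = 0$
$v{\left(Y \right)} = -12 + \frac{4}{-2 + Y}$ ($v{\left(Y \right)} = -12 + \frac{4}{Y - 2} = -12 + \frac{4}{-2 + Y}$)
$G{\left(K \right)} = - 408 K^{2}$
$\sqrt{G{\left(v{\left(a \right)} \right)} - 439197} = \sqrt{- 408 \left(\frac{4 \left(7 - 0\right)}{-2 + 0}\right)^{2} - 439197} = \sqrt{- 408 \left(\frac{4 \left(7 + 0\right)}{-2}\right)^{2} - 439197} = \sqrt{- 408 \left(4 \left(- \frac{1}{2}\right) 7\right)^{2} - 439197} = \sqrt{- 408 \left(-14\right)^{2} - 439197} = \sqrt{\left(-408\right) 196 - 439197} = \sqrt{-79968 - 439197} = \sqrt{-519165} = 3 i \sqrt{57685}$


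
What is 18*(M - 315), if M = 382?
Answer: 1206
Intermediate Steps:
18*(M - 315) = 18*(382 - 315) = 18*67 = 1206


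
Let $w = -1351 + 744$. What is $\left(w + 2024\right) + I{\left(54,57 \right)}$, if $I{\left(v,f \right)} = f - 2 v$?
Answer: $1366$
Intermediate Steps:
$w = -607$
$\left(w + 2024\right) + I{\left(54,57 \right)} = \left(-607 + 2024\right) + \left(57 - 108\right) = 1417 + \left(57 - 108\right) = 1417 - 51 = 1366$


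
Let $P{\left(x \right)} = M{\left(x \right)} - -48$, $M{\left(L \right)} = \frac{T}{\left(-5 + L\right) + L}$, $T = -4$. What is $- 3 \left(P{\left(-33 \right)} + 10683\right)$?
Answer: $- \frac{2285715}{71} \approx -32193.0$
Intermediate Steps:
$M{\left(L \right)} = - \frac{4}{-5 + 2 L}$ ($M{\left(L \right)} = - \frac{4}{\left(-5 + L\right) + L} = - \frac{4}{-5 + 2 L}$)
$P{\left(x \right)} = 48 - \frac{4}{-5 + 2 x}$ ($P{\left(x \right)} = - \frac{4}{-5 + 2 x} - -48 = - \frac{4}{-5 + 2 x} + 48 = 48 - \frac{4}{-5 + 2 x}$)
$- 3 \left(P{\left(-33 \right)} + 10683\right) = - 3 \left(\frac{4 \left(-61 + 24 \left(-33\right)\right)}{-5 + 2 \left(-33\right)} + 10683\right) = - 3 \left(\frac{4 \left(-61 - 792\right)}{-5 - 66} + 10683\right) = - 3 \left(4 \frac{1}{-71} \left(-853\right) + 10683\right) = - 3 \left(4 \left(- \frac{1}{71}\right) \left(-853\right) + 10683\right) = - 3 \left(\frac{3412}{71} + 10683\right) = \left(-3\right) \frac{761905}{71} = - \frac{2285715}{71}$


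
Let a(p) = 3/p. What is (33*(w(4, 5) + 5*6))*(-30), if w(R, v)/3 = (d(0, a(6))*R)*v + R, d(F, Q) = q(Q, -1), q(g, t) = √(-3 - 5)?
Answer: -41580 - 118800*I*√2 ≈ -41580.0 - 1.6801e+5*I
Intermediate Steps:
q(g, t) = 2*I*√2 (q(g, t) = √(-8) = 2*I*√2)
d(F, Q) = 2*I*√2
w(R, v) = 3*R + 6*I*R*v*√2 (w(R, v) = 3*(((2*I*√2)*R)*v + R) = 3*((2*I*R*√2)*v + R) = 3*(2*I*R*v*√2 + R) = 3*(R + 2*I*R*v*√2) = 3*R + 6*I*R*v*√2)
(33*(w(4, 5) + 5*6))*(-30) = (33*(3*4*(1 + 2*I*5*√2) + 5*6))*(-30) = (33*(3*4*(1 + 10*I*√2) + 30))*(-30) = (33*((12 + 120*I*√2) + 30))*(-30) = (33*(42 + 120*I*√2))*(-30) = (1386 + 3960*I*√2)*(-30) = -41580 - 118800*I*√2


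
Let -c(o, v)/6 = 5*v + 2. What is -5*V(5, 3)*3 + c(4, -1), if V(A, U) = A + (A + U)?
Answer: -177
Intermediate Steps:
c(o, v) = -12 - 30*v (c(o, v) = -6*(5*v + 2) = -6*(2 + 5*v) = -12 - 30*v)
V(A, U) = U + 2*A
-5*V(5, 3)*3 + c(4, -1) = -5*(3 + 2*5)*3 + (-12 - 30*(-1)) = -5*(3 + 10)*3 + (-12 + 30) = -5*13*3 + 18 = -65*3 + 18 = -195 + 18 = -177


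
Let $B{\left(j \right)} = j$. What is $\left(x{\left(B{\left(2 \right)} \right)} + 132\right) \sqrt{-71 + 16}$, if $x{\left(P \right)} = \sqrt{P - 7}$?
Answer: $i \sqrt{55} \left(132 + i \sqrt{5}\right) \approx -16.583 + 978.94 i$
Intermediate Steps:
$x{\left(P \right)} = \sqrt{-7 + P}$
$\left(x{\left(B{\left(2 \right)} \right)} + 132\right) \sqrt{-71 + 16} = \left(\sqrt{-7 + 2} + 132\right) \sqrt{-71 + 16} = \left(\sqrt{-5} + 132\right) \sqrt{-55} = \left(i \sqrt{5} + 132\right) i \sqrt{55} = \left(132 + i \sqrt{5}\right) i \sqrt{55} = i \sqrt{55} \left(132 + i \sqrt{5}\right)$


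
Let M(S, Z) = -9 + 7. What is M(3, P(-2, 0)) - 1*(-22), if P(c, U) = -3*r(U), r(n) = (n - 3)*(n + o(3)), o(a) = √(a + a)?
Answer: 20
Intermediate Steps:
o(a) = √2*√a (o(a) = √(2*a) = √2*√a)
r(n) = (-3 + n)*(n + √6) (r(n) = (n - 3)*(n + √2*√3) = (-3 + n)*(n + √6))
P(c, U) = -3*U² + 9*U + 9*√6 - 3*U*√6 (P(c, U) = -3*(U² - 3*U - 3*√6 + U*√6) = -3*U² + 9*U + 9*√6 - 3*U*√6)
M(S, Z) = -2
M(3, P(-2, 0)) - 1*(-22) = -2 - 1*(-22) = -2 + 22 = 20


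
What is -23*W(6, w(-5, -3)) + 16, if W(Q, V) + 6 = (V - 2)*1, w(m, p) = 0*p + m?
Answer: 315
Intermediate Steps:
w(m, p) = m (w(m, p) = 0 + m = m)
W(Q, V) = -8 + V (W(Q, V) = -6 + (V - 2)*1 = -6 + (-2 + V)*1 = -6 + (-2 + V) = -8 + V)
-23*W(6, w(-5, -3)) + 16 = -23*(-8 - 5) + 16 = -23*(-13) + 16 = 299 + 16 = 315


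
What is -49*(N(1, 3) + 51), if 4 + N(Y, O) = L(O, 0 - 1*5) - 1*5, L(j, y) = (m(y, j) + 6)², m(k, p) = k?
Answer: -2107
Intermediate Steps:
L(j, y) = (6 + y)² (L(j, y) = (y + 6)² = (6 + y)²)
N(Y, O) = -8 (N(Y, O) = -4 + ((6 + (0 - 1*5))² - 1*5) = -4 + ((6 + (0 - 5))² - 5) = -4 + ((6 - 5)² - 5) = -4 + (1² - 5) = -4 + (1 - 5) = -4 - 4 = -8)
-49*(N(1, 3) + 51) = -49*(-8 + 51) = -49*43 = -2107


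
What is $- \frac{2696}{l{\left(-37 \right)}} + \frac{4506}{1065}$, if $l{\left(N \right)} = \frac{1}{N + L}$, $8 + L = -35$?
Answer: $\frac{76567902}{355} \approx 2.1568 \cdot 10^{5}$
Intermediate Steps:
$L = -43$ ($L = -8 - 35 = -43$)
$l{\left(N \right)} = \frac{1}{-43 + N}$ ($l{\left(N \right)} = \frac{1}{N - 43} = \frac{1}{-43 + N}$)
$- \frac{2696}{l{\left(-37 \right)}} + \frac{4506}{1065} = - \frac{2696}{\frac{1}{-43 - 37}} + \frac{4506}{1065} = - \frac{2696}{\frac{1}{-80}} + 4506 \cdot \frac{1}{1065} = - \frac{2696}{- \frac{1}{80}} + \frac{1502}{355} = \left(-2696\right) \left(-80\right) + \frac{1502}{355} = 215680 + \frac{1502}{355} = \frac{76567902}{355}$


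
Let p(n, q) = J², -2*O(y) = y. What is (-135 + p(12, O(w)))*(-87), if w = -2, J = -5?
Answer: 9570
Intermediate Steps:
O(y) = -y/2
p(n, q) = 25 (p(n, q) = (-5)² = 25)
(-135 + p(12, O(w)))*(-87) = (-135 + 25)*(-87) = -110*(-87) = 9570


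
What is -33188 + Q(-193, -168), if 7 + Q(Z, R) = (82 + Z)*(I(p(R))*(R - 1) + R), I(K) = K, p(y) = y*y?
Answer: 529439469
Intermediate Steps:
p(y) = y**2
Q(Z, R) = -7 + (82 + Z)*(R + R**2*(-1 + R)) (Q(Z, R) = -7 + (82 + Z)*(R**2*(R - 1) + R) = -7 + (82 + Z)*(R**2*(-1 + R) + R) = -7 + (82 + Z)*(R + R**2*(-1 + R)))
-33188 + Q(-193, -168) = -33188 + (-7 - 82*(-168)**2 + 82*(-168) + 82*(-168)**3 - 168*(-193) - 193*(-168)**3 - 1*(-193)*(-168)**2) = -33188 + (-7 - 82*28224 - 13776 + 82*(-4741632) + 32424 - 193*(-4741632) - 1*(-193)*28224) = -33188 + (-7 - 2314368 - 13776 - 388813824 + 32424 + 915134976 + 5447232) = -33188 + 529472657 = 529439469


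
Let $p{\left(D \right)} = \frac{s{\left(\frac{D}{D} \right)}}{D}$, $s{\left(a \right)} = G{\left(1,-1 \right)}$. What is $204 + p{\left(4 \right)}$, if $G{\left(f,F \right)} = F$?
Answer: $\frac{815}{4} \approx 203.75$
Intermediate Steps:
$s{\left(a \right)} = -1$
$p{\left(D \right)} = - \frac{1}{D}$
$204 + p{\left(4 \right)} = 204 - \frac{1}{4} = \frac{815}{4}$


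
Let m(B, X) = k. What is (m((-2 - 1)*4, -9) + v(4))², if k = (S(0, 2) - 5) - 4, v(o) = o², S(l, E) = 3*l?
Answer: 49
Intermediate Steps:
k = -9 (k = (3*0 - 5) - 4 = (0 - 5) - 4 = -5 - 4 = -9)
m(B, X) = -9
(m((-2 - 1)*4, -9) + v(4))² = (-9 + 4²)² = (-9 + 16)² = 7² = 49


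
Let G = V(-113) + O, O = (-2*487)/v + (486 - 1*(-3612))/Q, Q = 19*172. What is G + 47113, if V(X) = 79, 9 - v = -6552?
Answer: 505941899381/10720674 ≈ 47193.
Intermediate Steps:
v = 6561 (v = 9 - 1*(-6552) = 9 + 6552 = 6561)
Q = 3268
O = 11851973/10720674 (O = -2*487/6561 + (486 - 1*(-3612))/3268 = -974*1/6561 + (486 + 3612)*(1/3268) = -974/6561 + 4098*(1/3268) = -974/6561 + 2049/1634 = 11851973/10720674 ≈ 1.1055)
G = 858785219/10720674 (G = 79 + 11851973/10720674 = 858785219/10720674 ≈ 80.105)
G + 47113 = 858785219/10720674 + 47113 = 505941899381/10720674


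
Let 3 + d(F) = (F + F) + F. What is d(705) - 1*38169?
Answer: -36057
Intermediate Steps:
d(F) = -3 + 3*F (d(F) = -3 + ((F + F) + F) = -3 + (2*F + F) = -3 + 3*F)
d(705) - 1*38169 = (-3 + 3*705) - 1*38169 = (-3 + 2115) - 38169 = 2112 - 38169 = -36057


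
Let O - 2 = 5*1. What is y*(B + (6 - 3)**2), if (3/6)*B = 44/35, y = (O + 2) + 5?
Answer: 806/5 ≈ 161.20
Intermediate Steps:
O = 7 (O = 2 + 5*1 = 2 + 5 = 7)
y = 14 (y = (7 + 2) + 5 = 9 + 5 = 14)
B = 88/35 (B = 2*(44/35) = 88/35 ≈ 2.5143)
y*(B + (6 - 3)**2) = 14*(88/35 + (6 - 3)**2) = 14*(88/35 + 3**2) = 14*(88/35 + 9) = 14*(403/35) = 806/5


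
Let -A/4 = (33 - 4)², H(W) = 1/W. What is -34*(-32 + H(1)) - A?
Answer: 4418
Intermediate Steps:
A = -3364 (A = -4*(33 - 4)² = -4*29² = -4*841 = -3364)
-34*(-32 + H(1)) - A = -34*(-32 + 1/1) - 1*(-3364) = -34*(-32 + 1) + 3364 = -34*(-31) + 3364 = 1054 + 3364 = 4418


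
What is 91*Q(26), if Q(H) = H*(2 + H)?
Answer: 66248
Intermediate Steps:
91*Q(26) = 91*(26*(2 + 26)) = 91*(26*28) = 91*728 = 66248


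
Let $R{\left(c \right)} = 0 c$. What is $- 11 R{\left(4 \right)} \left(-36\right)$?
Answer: $0$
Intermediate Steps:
$R{\left(c \right)} = 0$
$- 11 R{\left(4 \right)} \left(-36\right) = \left(-11\right) 0 \left(-36\right) = 0 \left(-36\right) = 0$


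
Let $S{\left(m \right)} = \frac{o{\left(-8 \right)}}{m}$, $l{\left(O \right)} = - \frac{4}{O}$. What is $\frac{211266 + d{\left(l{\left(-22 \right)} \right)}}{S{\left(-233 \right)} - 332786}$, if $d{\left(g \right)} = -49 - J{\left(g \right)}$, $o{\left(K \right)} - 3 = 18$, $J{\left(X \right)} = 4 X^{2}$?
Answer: $- \frac{5954837153}{9382238239} \approx -0.63469$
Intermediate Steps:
$o{\left(K \right)} = 21$ ($o{\left(K \right)} = 3 + 18 = 21$)
$S{\left(m \right)} = \frac{21}{m}$
$d{\left(g \right)} = -49 - 4 g^{2}$
$\frac{211266 + d{\left(l{\left(-22 \right)} \right)}}{S{\left(-233 \right)} - 332786} = \frac{211266 - \left(49 + 4 \left(- \frac{4}{-22}\right)^{2}\right)}{\frac{21}{-233} - 332786} = \frac{211266 - \left(49 + 4 \left(\left(-4\right) \left(- \frac{1}{22}\right)\right)^{2}\right)}{21 \left(- \frac{1}{233}\right) - 332786} = \frac{211266 - \left(49 + 4 \left(\frac{2}{11}\right)^{2}\right)}{- \frac{21}{233} - 332786} = \frac{211266 - \frac{5945}{121}}{- \frac{77539159}{233}} = \left(211266 - \frac{5945}{121}\right) \left(- \frac{233}{77539159}\right) = \frac{25557241}{121} \left(- \frac{233}{77539159}\right) = - \frac{5954837153}{9382238239}$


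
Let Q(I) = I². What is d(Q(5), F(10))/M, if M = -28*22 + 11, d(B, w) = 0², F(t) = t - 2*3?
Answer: 0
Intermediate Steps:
F(t) = -6 + t (F(t) = t - 6 = -6 + t)
d(B, w) = 0
M = -605 (M = -616 + 11 = -605)
d(Q(5), F(10))/M = 0/(-605) = 0*(-1/605) = 0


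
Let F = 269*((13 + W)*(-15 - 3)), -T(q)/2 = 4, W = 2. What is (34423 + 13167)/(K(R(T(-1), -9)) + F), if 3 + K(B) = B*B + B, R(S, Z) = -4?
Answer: -47590/72621 ≈ -0.65532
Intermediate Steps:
T(q) = -8 (T(q) = -2*4 = -8)
K(B) = -3 + B + B² (K(B) = -3 + (B*B + B) = -3 + (B² + B) = -3 + (B + B²) = -3 + B + B²)
F = -72630 (F = 269*((13 + 2)*(-15 - 3)) = 269*(15*(-18)) = 269*(-270) = -72630)
(34423 + 13167)/(K(R(T(-1), -9)) + F) = (34423 + 13167)/((-3 - 4 + (-4)²) - 72630) = 47590/((-3 - 4 + 16) - 72630) = 47590/(9 - 72630) = 47590/(-72621) = 47590*(-1/72621) = -47590/72621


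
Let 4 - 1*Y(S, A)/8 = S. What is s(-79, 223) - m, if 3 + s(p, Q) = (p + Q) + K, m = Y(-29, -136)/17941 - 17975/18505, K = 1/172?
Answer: 147392370555/1038248932 ≈ 141.96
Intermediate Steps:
K = 1/172 ≈ 0.0058140
Y(S, A) = 32 - 8*S
m = -5774621/6036331 (m = (32 - 8*(-29))/17941 - 17975/18505 = (32 + 232)*(1/17941) - 17975*1/18505 = 264*(1/17941) - 3595/3701 = 24/1631 - 3595/3701 = -5774621/6036331 ≈ -0.95664)
s(p, Q) = -515/172 + Q + p (s(p, Q) = -3 + ((p + Q) + 1/172) = -3 + ((Q + p) + 1/172) = -3 + (1/172 + Q + p) = -515/172 + Q + p)
s(-79, 223) - m = (-515/172 + 223 - 79) - 1*(-5774621/6036331) = 24253/172 + 5774621/6036331 = 147392370555/1038248932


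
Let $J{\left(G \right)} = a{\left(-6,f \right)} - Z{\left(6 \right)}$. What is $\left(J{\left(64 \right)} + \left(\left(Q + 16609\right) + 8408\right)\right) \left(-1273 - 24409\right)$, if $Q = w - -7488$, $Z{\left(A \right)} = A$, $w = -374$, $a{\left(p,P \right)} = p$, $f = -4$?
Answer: $-824880158$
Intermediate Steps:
$Q = 7114$ ($Q = -374 - -7488 = -374 + 7488 = 7114$)
$J{\left(G \right)} = -12$ ($J{\left(G \right)} = -6 - 6 = -12$)
$\left(J{\left(64 \right)} + \left(\left(Q + 16609\right) + 8408\right)\right) \left(-1273 - 24409\right) = \left(-12 + \left(\left(7114 + 16609\right) + 8408\right)\right) \left(-1273 - 24409\right) = \left(-12 + \left(23723 + 8408\right)\right) \left(-25682\right) = \left(-12 + 32131\right) \left(-25682\right) = 32119 \left(-25682\right) = -824880158$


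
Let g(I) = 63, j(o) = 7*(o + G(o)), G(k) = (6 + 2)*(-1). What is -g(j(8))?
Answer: -63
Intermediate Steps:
G(k) = -8 (G(k) = 8*(-1) = -8)
j(o) = -56 + 7*o (j(o) = 7*(o - 8) = 7*(-8 + o) = -56 + 7*o)
-g(j(8)) = -1*63 = -63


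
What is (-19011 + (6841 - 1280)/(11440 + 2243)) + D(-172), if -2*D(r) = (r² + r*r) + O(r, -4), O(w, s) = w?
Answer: -663743086/13683 ≈ -48509.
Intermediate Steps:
D(r) = -r² - r/2 (D(r) = -((r² + r*r) + r)/2 = -((r² + r²) + r)/2 = -(2*r² + r)/2 = -(r + 2*r²)/2 = -r² - r/2)
(-19011 + (6841 - 1280)/(11440 + 2243)) + D(-172) = (-19011 + (6841 - 1280)/(11440 + 2243)) - 1*(-172)*(½ - 172) = (-19011 + 5561/13683) - 1*(-172)*(-343/2) = (-19011 + 5561*(1/13683)) - 29498 = (-19011 + 5561/13683) - 29498 = -260121952/13683 - 29498 = -663743086/13683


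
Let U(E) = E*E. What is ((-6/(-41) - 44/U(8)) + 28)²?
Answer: 324468169/430336 ≈ 753.99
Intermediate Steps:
U(E) = E²
((-6/(-41) - 44/U(8)) + 28)² = ((-6/(-41) - 44/(8²)) + 28)² = ((-6*(-1/41) - 44/64) + 28)² = ((6/41 - 44*1/64) + 28)² = ((6/41 - 11/16) + 28)² = (-355/656 + 28)² = (18013/656)² = 324468169/430336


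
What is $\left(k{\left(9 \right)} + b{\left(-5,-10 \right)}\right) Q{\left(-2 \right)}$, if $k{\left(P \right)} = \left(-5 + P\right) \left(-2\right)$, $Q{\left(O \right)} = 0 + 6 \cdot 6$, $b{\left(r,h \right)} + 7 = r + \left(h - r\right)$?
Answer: $-900$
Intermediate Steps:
$b{\left(r,h \right)} = -7 + h$ ($b{\left(r,h \right)} = -7 + \left(r + \left(h - r\right)\right) = -7 + h$)
$Q{\left(O \right)} = 36$ ($Q{\left(O \right)} = 0 + 36 = 36$)
$k{\left(P \right)} = 10 - 2 P$
$\left(k{\left(9 \right)} + b{\left(-5,-10 \right)}\right) Q{\left(-2 \right)} = \left(\left(10 - 18\right) - 17\right) 36 = \left(-8 - 17\right) 36 = \left(-25\right) 36 = -900$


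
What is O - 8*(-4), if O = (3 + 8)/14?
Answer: 459/14 ≈ 32.786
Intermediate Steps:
O = 11/14 (O = 11*(1/14) = 11/14 ≈ 0.78571)
O - 8*(-4) = 11/14 - 8*(-4) = 11/14 + 32 = 459/14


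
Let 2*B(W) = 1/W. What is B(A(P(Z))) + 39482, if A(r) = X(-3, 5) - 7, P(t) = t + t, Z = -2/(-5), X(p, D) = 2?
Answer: 394819/10 ≈ 39482.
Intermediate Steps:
Z = 2/5 (Z = -2*(-1/5) = 2/5 ≈ 0.40000)
P(t) = 2*t
A(r) = -5 (A(r) = 2 - 7 = -5)
B(W) = 1/(2*W)
B(A(P(Z))) + 39482 = (1/2)/(-5) + 39482 = (1/2)*(-1/5) + 39482 = -1/10 + 39482 = 394819/10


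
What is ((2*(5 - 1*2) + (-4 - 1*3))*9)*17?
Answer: -153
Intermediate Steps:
((2*(5 - 1*2) + (-4 - 1*3))*9)*17 = ((2*(5 - 2) + (-4 - 3))*9)*17 = ((2*3 - 7)*9)*17 = ((6 - 7)*9)*17 = -1*9*17 = -9*17 = -153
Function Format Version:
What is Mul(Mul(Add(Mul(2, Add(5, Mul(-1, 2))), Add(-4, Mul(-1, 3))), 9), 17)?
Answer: -153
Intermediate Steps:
Mul(Mul(Add(Mul(2, Add(5, Mul(-1, 2))), Add(-4, Mul(-1, 3))), 9), 17) = Mul(Mul(Add(Mul(2, Add(5, -2)), Add(-4, -3)), 9), 17) = Mul(Mul(Add(Mul(2, 3), -7), 9), 17) = Mul(Mul(Add(6, -7), 9), 17) = Mul(Mul(-1, 9), 17) = Mul(-9, 17) = -153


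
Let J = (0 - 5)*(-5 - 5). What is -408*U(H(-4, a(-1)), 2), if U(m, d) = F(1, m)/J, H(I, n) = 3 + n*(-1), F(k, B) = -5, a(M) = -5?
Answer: 204/5 ≈ 40.800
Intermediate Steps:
H(I, n) = 3 - n
J = 50 (J = -5*(-10) = 50)
U(m, d) = -⅒ (U(m, d) = -5/50 = -5*1/50 = -⅒)
-408*U(H(-4, a(-1)), 2) = -408*(-⅒) = 204/5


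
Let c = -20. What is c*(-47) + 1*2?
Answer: 942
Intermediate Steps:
c*(-47) + 1*2 = -20*(-47) + 1*2 = 940 + 2 = 942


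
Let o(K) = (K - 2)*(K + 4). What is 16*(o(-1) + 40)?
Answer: 496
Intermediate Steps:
o(K) = (-2 + K)*(4 + K)
16*(o(-1) + 40) = 16*((-8 + (-1)**2 + 2*(-1)) + 40) = 16*((-8 + 1 - 2) + 40) = 16*(-9 + 40) = 16*31 = 496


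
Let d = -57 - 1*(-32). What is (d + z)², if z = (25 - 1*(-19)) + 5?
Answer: 576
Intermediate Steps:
d = -25 (d = -57 + 32 = -25)
z = 49 (z = (25 + 19) + 5 = 44 + 5 = 49)
(d + z)² = (-25 + 49)² = 24² = 576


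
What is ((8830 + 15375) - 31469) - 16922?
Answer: -24186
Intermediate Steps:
((8830 + 15375) - 31469) - 16922 = (24205 - 31469) - 16922 = -7264 - 16922 = -24186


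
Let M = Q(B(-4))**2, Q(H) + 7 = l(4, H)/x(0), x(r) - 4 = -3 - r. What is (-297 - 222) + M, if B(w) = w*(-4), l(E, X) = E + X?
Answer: -350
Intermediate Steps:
B(w) = -4*w
x(r) = 1 - r (x(r) = 4 + (-3 - r) = 1 - r)
Q(H) = -3 + H (Q(H) = -7 + (4 + H)/(1 - 1*0) = -7 + (4 + H)/(1 + 0) = -7 + (4 + H)/1 = -7 + (4 + H)*1 = -7 + (4 + H) = -3 + H)
M = 169 (M = (-3 - 4*(-4))**2 = (-3 + 16)**2 = 13**2 = 169)
(-297 - 222) + M = (-297 - 222) + 169 = -519 + 169 = -350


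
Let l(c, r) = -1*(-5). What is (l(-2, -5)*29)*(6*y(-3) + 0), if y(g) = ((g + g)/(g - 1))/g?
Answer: -435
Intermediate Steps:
y(g) = 2/(-1 + g) (y(g) = ((2*g)/(-1 + g))/g = (2*g/(-1 + g))/g = 2/(-1 + g))
l(c, r) = 5
(l(-2, -5)*29)*(6*y(-3) + 0) = (5*29)*(6*(2/(-1 - 3)) + 0) = 145*(6*(2/(-4)) + 0) = 145*(6*(2*(-1/4)) + 0) = 145*(6*(-1/2) + 0) = 145*(-3 + 0) = 145*(-3) = -435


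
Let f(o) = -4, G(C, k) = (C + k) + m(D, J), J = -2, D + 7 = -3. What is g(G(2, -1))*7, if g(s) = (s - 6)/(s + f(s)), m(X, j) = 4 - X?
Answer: 63/11 ≈ 5.7273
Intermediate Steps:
D = -10 (D = -7 - 3 = -10)
G(C, k) = 14 + C + k (G(C, k) = (C + k) + (4 - 1*(-10)) = (C + k) + (4 + 10) = (C + k) + 14 = 14 + C + k)
g(s) = (-6 + s)/(-4 + s) (g(s) = (s - 6)/(s - 4) = (-6 + s)/(-4 + s))
g(G(2, -1))*7 = ((-6 + (14 + 2 - 1))/(-4 + (14 + 2 - 1)))*7 = ((-6 + 15)/(-4 + 15))*7 = (9/11)*7 = 63/11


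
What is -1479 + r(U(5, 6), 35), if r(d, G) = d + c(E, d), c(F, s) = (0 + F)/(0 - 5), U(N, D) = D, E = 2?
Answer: -7367/5 ≈ -1473.4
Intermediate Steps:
c(F, s) = -F/5 (c(F, s) = F/(-5) = F*(-⅕) = -F/5)
r(d, G) = -⅖ + d (r(d, G) = d - ⅕*2 = d - ⅖ = -⅖ + d)
-1479 + r(U(5, 6), 35) = -1479 + (-⅖ + 6) = -1479 + 28/5 = -7367/5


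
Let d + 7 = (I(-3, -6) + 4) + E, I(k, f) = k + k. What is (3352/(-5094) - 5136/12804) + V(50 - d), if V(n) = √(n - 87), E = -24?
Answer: -2878408/2717649 + 2*I ≈ -1.0592 + 2.0*I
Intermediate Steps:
I(k, f) = 2*k
d = -33 (d = -7 + ((2*(-3) + 4) - 24) = -7 + ((-6 + 4) - 24) = -7 + (-2 - 24) = -7 - 26 = -33)
V(n) = √(-87 + n)
(3352/(-5094) - 5136/12804) + V(50 - d) = (3352/(-5094) - 5136/12804) + √(-87 + (50 - 1*(-33))) = (3352*(-1/5094) - 5136*1/12804) + √(-87 + (50 + 33)) = (-1676/2547 - 428/1067) + √(-87 + 83) = -2878408/2717649 + √(-4) = -2878408/2717649 + 2*I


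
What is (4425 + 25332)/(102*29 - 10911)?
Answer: -9919/2651 ≈ -3.7416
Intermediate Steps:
(4425 + 25332)/(102*29 - 10911) = 29757/(2958 - 10911) = 29757/(-7953) = 29757*(-1/7953) = -9919/2651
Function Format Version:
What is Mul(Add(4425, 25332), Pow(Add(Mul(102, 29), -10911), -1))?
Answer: Rational(-9919, 2651) ≈ -3.7416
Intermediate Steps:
Mul(Add(4425, 25332), Pow(Add(Mul(102, 29), -10911), -1)) = Mul(29757, Pow(Add(2958, -10911), -1)) = Mul(29757, Pow(-7953, -1)) = Mul(29757, Rational(-1, 7953)) = Rational(-9919, 2651)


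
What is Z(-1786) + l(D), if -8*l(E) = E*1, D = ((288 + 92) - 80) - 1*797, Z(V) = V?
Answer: -13791/8 ≈ -1723.9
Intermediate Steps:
D = -497 (D = (380 - 80) - 797 = 300 - 797 = -497)
l(E) = -E/8
Z(-1786) + l(D) = -1786 - ⅛*(-497) = -1786 + 497/8 = -13791/8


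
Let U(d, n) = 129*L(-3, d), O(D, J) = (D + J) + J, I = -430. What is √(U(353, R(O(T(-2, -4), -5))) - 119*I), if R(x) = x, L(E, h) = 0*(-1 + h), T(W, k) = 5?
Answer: √51170 ≈ 226.21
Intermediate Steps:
L(E, h) = 0
O(D, J) = D + 2*J
U(d, n) = 0 (U(d, n) = 129*0 = 0)
√(U(353, R(O(T(-2, -4), -5))) - 119*I) = √(0 - 119*(-430)) = √(0 + 51170) = √51170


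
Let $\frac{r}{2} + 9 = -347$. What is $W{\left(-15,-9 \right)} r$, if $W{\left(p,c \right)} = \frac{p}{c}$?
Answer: $- \frac{3560}{3} \approx -1186.7$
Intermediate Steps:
$r = -712$ ($r = -18 + 2 \left(-347\right) = -18 - 694 = -712$)
$W{\left(-15,-9 \right)} r = - \frac{15}{-9} \left(-712\right) = \left(-15\right) \left(- \frac{1}{9}\right) \left(-712\right) = \frac{5}{3} \left(-712\right) = - \frac{3560}{3}$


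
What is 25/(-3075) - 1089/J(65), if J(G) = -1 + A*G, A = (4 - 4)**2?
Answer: 133946/123 ≈ 1089.0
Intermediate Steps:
A = 0 (A = 0**2 = 0)
J(G) = -1 (J(G) = -1 + 0*G = -1 + 0 = -1)
25/(-3075) - 1089/J(65) = 25/(-3075) - 1089/(-1) = 25*(-1/3075) - 1089*(-1) = -1/123 + 1089 = 133946/123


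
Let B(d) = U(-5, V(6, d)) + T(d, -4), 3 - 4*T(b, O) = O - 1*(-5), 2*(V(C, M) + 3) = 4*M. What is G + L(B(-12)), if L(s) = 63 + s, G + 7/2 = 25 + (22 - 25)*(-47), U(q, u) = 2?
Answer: 228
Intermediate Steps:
V(C, M) = -3 + 2*M (V(C, M) = -3 + (4*M)/2 = -3 + 2*M)
T(b, O) = -½ - O/4 (T(b, O) = ¾ - (O - 1*(-5))/4 = ¾ - (O + 5)/4 = ¾ - (5 + O)/4 = ¾ + (-5/4 - O/4) = -½ - O/4)
B(d) = 5/2 (B(d) = 2 + (-½ - ¼*(-4)) = 2 + (-½ + 1) = 2 + ½ = 5/2)
G = 325/2 (G = -7/2 + (25 + (22 - 25)*(-47)) = -7/2 + (25 - 3*(-47)) = -7/2 + (25 + 141) = -7/2 + 166 = 325/2 ≈ 162.50)
G + L(B(-12)) = 325/2 + (63 + 5/2) = 325/2 + 131/2 = 228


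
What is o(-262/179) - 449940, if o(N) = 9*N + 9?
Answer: -80540007/179 ≈ -4.4994e+5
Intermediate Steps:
o(N) = 9 + 9*N
o(-262/179) - 449940 = (9 + 9*(-262/179)) - 449940 = (9 - 2358/179) - 449940 = -747/179 - 449940 = -80540007/179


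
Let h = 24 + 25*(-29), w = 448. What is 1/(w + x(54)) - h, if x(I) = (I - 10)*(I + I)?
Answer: 3645201/5200 ≈ 701.00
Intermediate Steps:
x(I) = 2*I*(-10 + I) (x(I) = (-10 + I)*(2*I) = 2*I*(-10 + I))
h = -701 (h = 24 - 725 = -701)
1/(w + x(54)) - h = 1/(448 + 2*54*(-10 + 54)) - 1*(-701) = 1/(448 + 2*54*44) + 701 = 1/(448 + 4752) + 701 = 1/5200 + 701 = 3645201/5200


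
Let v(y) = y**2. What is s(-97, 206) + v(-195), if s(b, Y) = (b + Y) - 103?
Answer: 38031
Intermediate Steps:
s(b, Y) = -103 + Y + b (s(b, Y) = (Y + b) - 103 = -103 + Y + b)
s(-97, 206) + v(-195) = (-103 + 206 - 97) + (-195)**2 = 6 + 38025 = 38031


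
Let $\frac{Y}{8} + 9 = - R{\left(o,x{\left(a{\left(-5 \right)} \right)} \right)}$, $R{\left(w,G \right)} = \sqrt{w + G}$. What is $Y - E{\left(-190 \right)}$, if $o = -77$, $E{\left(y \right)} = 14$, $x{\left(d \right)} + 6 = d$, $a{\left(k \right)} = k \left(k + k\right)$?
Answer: $-86 - 8 i \sqrt{33} \approx -86.0 - 45.956 i$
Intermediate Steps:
$a{\left(k \right)} = 2 k^{2}$ ($a{\left(k \right)} = k 2 k = 2 k^{2}$)
$x{\left(d \right)} = -6 + d$
$R{\left(w,G \right)} = \sqrt{G + w}$
$Y = -72 - 8 i \sqrt{33}$ ($Y = -72 + 8 \left(- \sqrt{\left(-6 + 2 \left(-5\right)^{2}\right) - 77}\right) = -72 + 8 \left(- \sqrt{\left(-6 + 2 \cdot 25\right) - 77}\right) = -72 + 8 \left(- \sqrt{\left(-6 + 50\right) - 77}\right) = -72 + 8 \left(- \sqrt{44 - 77}\right) = -72 + 8 \left(- \sqrt{-33}\right) = -72 + 8 \left(- i \sqrt{33}\right) = -72 - 8 i \sqrt{33} \approx -72.0 - 45.956 i$)
$Y - E{\left(-190 \right)} = \left(-72 - 8 i \sqrt{33}\right) - 14 = -86 - 8 i \sqrt{33}$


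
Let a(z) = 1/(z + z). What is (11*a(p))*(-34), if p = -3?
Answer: 187/3 ≈ 62.333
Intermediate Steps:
a(z) = 1/(2*z)
(11*a(p))*(-34) = (11*((½)/(-3)))*(-34) = (11*((½)*(-⅓)))*(-34) = (11*(-⅙))*(-34) = -11/6*(-34) = 187/3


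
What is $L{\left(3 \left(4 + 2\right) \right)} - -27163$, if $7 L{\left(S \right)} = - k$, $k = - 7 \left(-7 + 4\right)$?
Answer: $27160$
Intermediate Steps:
$k = 21$ ($k = \left(-7\right) \left(-3\right) = 21$)
$L{\left(S \right)} = -3$ ($L{\left(S \right)} = \frac{\left(-1\right) 21}{7} = \frac{1}{7} \left(-21\right) = -3$)
$L{\left(3 \left(4 + 2\right) \right)} - -27163 = -3 - -27163 = -3 + 27163 = 27160$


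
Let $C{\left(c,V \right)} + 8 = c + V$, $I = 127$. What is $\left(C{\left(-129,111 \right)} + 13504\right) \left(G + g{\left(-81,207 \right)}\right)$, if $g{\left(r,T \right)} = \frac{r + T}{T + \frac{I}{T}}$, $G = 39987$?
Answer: $\frac{5790510664083}{10744} \approx 5.3895 \cdot 10^{8}$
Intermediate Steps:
$g{\left(r,T \right)} = \frac{T + r}{T + \frac{127}{T}}$ ($g{\left(r,T \right)} = \frac{r + T}{T + \frac{127}{T}} = \frac{T + r}{T + \frac{127}{T}}$)
$C{\left(c,V \right)} = -8 + V + c$ ($C{\left(c,V \right)} = -8 + \left(c + V\right) = -8 + \left(V + c\right) = -8 + V + c$)
$\left(C{\left(-129,111 \right)} + 13504\right) \left(G + g{\left(-81,207 \right)}\right) = \left(\left(-8 + 111 - 129\right) + 13504\right) \left(39987 + \frac{207 \left(207 - 81\right)}{127 + 207^{2}}\right) = \left(-26 + 13504\right) \left(39987 + 207 \frac{1}{127 + 42849} \cdot 126\right) = 13478 \left(39987 + 207 \cdot \frac{1}{42976} \cdot 126\right) = 13478 \left(39987 + \frac{13041}{21488}\right) = 13478 \cdot \frac{859253697}{21488} = \frac{5790510664083}{10744}$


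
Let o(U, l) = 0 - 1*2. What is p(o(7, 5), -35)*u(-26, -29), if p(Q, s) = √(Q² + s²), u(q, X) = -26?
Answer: -26*√1229 ≈ -911.48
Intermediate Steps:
o(U, l) = -2 (o(U, l) = 0 - 2 = -2)
p(o(7, 5), -35)*u(-26, -29) = √((-2)² + (-35)²)*(-26) = √(4 + 1225)*(-26) = √1229*(-26) = -26*√1229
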